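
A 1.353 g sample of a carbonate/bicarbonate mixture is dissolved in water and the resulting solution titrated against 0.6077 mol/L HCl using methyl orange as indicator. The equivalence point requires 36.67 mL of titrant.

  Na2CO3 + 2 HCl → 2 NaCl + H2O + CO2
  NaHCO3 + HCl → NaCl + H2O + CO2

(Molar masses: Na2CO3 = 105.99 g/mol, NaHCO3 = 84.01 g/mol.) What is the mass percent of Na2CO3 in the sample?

65.56 %

n(HCl) = 0.03667 × 0.6077 = 0.02228 mol
Let x = n(Na2CO3), y = n(NaHCO3).
Titrant: 2x + 1y = 0.02228;  mass: 105.99x + 84.01y = 1.353
Solving, x = 8.369 × 10^-3 mol, y = 5.547 × 10^-3 mol
mass of Na2CO3 = 8.369 × 10^-3 × 105.99 = 0.8870 g
% Na2CO3 = 0.8870 / 1.353 × 100 = 65.56 %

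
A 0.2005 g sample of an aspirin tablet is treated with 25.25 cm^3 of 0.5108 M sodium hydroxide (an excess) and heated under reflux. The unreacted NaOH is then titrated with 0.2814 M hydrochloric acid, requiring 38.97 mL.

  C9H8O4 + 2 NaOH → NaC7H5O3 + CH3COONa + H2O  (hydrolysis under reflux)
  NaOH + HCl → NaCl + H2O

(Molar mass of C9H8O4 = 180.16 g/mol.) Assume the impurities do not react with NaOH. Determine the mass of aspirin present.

0.1740 g

n(NaOH) added = 0.02525 × 0.5108 = 0.01290 mol
n(HCl) used in back-titration = 0.03897 × 0.2814 = 0.01097 mol
n(NaOH) left over = 0.01097 mol (1:1 ratio)
n(NaOH) consumed by analyte = 0.01290 − 0.01097 = 1.932 × 10^-3 mol
From the 1:2 ratio, n(C9H8O4) = 1/2 × 1.932 × 10^-3 = 9.658 × 10^-4 mol
mass of C9H8O4 = 9.658 × 10^-4 × 180.16 = 0.1740 g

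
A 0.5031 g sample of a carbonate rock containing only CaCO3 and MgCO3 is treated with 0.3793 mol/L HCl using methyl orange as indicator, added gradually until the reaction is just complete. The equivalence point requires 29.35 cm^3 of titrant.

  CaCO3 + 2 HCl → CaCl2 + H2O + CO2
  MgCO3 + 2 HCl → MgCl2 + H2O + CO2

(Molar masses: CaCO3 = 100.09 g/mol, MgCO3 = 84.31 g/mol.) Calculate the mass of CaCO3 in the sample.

n(HCl) = 0.02935 × 0.3793 = 0.01113 mol
Let x = n(CaCO3), y = n(MgCO3).
Titrant: 2x + 2y = 0.01113;  mass: 100.09x + 84.31y = 0.5031
Solving, x = 2.143 × 10^-3 mol, y = 3.424 × 10^-3 mol
mass of CaCO3 = 2.143 × 10^-3 × 100.09 = 0.2145 g

0.2145 g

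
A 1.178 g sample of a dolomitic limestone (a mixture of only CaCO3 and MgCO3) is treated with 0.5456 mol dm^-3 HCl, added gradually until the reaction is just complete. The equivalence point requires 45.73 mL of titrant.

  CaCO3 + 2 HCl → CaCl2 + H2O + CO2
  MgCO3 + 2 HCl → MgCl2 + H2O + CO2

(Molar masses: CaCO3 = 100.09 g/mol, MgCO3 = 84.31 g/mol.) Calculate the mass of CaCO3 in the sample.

0.8006 g

n(HCl) = 0.04573 × 0.5456 = 0.02495 mol
Let x = n(CaCO3), y = n(MgCO3).
Titrant: 2x + 2y = 0.02495;  mass: 100.09x + 84.31y = 1.178
Solving, x = 7.999 × 10^-3 mol, y = 4.476 × 10^-3 mol
mass of CaCO3 = 7.999 × 10^-3 × 100.09 = 0.8006 g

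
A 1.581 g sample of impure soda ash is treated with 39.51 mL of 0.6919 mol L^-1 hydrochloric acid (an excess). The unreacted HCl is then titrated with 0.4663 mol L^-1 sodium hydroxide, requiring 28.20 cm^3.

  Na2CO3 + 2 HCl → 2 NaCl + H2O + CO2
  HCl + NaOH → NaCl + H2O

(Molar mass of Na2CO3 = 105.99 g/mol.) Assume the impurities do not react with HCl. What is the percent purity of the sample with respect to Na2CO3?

47.56 %

n(HCl) added = 0.03951 × 0.6919 = 0.02734 mol
n(NaOH) used in back-titration = 0.02820 × 0.4663 = 0.01315 mol
n(HCl) left over = 0.01315 mol (1:1 ratio)
n(HCl) consumed by analyte = 0.02734 − 0.01315 = 0.01419 mol
From the 1:2 ratio, n(Na2CO3) = 1/2 × 0.01419 = 7.094 × 10^-3 mol
mass of Na2CO3 = 7.094 × 10^-3 × 105.99 = 0.7519 g
% Na2CO3 = 0.7519 / 1.581 × 100 = 47.56 %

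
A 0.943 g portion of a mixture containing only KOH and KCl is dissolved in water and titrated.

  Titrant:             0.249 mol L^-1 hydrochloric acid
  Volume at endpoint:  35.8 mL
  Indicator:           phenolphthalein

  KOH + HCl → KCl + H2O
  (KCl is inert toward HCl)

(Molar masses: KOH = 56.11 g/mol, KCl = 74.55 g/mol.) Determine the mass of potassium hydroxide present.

0.500 g

n(HCl) = 0.0358 × 0.249 = 8.91 × 10^-3 mol
Let x = n(KOH), y = n(KCl).
Titrant: 1x = 8.91 × 10^-3;  mass: 56.11x + 74.55y = 0.943
Solving, x = 8.91 × 10^-3 mol, y = 5.94 × 10^-3 mol
mass of KOH = 8.91 × 10^-3 × 56.11 = 0.500 g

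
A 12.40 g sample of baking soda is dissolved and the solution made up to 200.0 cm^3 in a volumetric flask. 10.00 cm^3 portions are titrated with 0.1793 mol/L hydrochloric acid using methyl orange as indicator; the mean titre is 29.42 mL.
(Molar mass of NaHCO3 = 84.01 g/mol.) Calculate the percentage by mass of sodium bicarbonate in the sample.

71.48 %

NaHCO3 + HCl → NaCl + H2O + CO2
n(HCl) per titration = 0.02942 × 0.1793 = 5.275 × 10^-3 mol
n(NaHCO3) in each aliquot = 5.275 × 10^-3 mol (1:1 ratio)
n(NaHCO3) in the whole flask = 5.275 × 10^-3 × 200.0/10.00 = 0.1055 mol
mass of NaHCO3 = 0.1055 × 84.01 = 8.863 g
% NaHCO3 = 8.863 / 12.40 × 100 = 71.48 %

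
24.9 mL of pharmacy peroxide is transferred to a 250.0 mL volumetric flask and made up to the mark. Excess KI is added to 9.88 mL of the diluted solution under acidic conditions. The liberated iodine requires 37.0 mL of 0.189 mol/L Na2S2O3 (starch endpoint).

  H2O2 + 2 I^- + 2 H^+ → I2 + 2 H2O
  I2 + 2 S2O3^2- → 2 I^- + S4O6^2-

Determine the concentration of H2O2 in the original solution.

3.55 mol/L

n(S2O3^2-) = 0.0370 × 0.189 = 6.99 × 10^-3 mol
n(I2) = n(S2O3^2-)/2 = 3.50 × 10^-3 mol
n(H2O2) in the aliquot = 3.50 × 10^-3 mol (1:1 ratio)
[H2O2]_dilute = 3.50 × 10^-3 / 0.00988 = 0.354 mol/L
[H2O2]_original = 0.354 × 250.0/24.9 = 3.55 mol/L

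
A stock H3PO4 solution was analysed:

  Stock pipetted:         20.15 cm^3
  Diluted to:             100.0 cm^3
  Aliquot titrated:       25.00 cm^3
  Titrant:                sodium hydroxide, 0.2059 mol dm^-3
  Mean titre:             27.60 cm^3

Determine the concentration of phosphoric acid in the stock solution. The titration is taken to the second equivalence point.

H3PO4 + 2 NaOH → Na2HPO4 + 2 H2O
n(NaOH) = 0.02760 × 0.2059 = 5.683 × 10^-3 mol
From the 1:2 ratio, n(H3PO4) in the aliquot = 1/2 × 5.683 × 10^-3 = 2.841 × 10^-3 mol
[H3PO4]_dilute = 2.841 × 10^-3 / 0.02500 = 0.1137 mol/L
Dilution factor = 100.0 / 20.15 = 4.963
[H3PO4]_stock = 0.1137 × 4.963 = 0.5641 mol/L

0.5641 mol/L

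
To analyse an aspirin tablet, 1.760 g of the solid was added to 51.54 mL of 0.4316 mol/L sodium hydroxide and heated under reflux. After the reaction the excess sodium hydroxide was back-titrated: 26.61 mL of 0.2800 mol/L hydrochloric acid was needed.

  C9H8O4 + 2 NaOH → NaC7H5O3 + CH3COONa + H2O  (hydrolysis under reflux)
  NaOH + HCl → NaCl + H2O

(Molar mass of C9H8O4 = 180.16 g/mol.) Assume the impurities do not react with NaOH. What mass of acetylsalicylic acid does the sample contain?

n(NaOH) added = 0.05154 × 0.4316 = 0.02224 mol
n(HCl) used in back-titration = 0.02661 × 0.2800 = 7.451 × 10^-3 mol
n(NaOH) left over = 7.451 × 10^-3 mol (1:1 ratio)
n(NaOH) consumed by analyte = 0.02224 − 7.451 × 10^-3 = 0.01479 mol
From the 1:2 ratio, n(C9H8O4) = 1/2 × 0.01479 = 7.397 × 10^-3 mol
mass of C9H8O4 = 7.397 × 10^-3 × 180.16 = 1.333 g

1.333 g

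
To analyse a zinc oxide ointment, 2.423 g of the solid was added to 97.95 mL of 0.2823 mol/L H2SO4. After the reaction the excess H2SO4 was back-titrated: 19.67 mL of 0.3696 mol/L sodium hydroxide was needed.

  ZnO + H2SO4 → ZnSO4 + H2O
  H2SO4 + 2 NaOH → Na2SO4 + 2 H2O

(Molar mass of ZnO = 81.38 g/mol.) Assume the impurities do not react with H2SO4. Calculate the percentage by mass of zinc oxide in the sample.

n(H2SO4) added = 0.09795 × 0.2823 = 0.02765 mol
n(NaOH) used in back-titration = 0.01967 × 0.3696 = 7.270 × 10^-3 mol
From the 1:2 ratio, n(H2SO4) left over = 1/2 × 7.270 × 10^-3 = 3.635 × 10^-3 mol
n(H2SO4) consumed by analyte = 0.02765 − 3.635 × 10^-3 = 0.02402 mol
n(ZnO) = 0.02402 mol (1:1 ratio)
mass of ZnO = 0.02402 × 81.38 = 1.954 g
% ZnO = 1.954 / 2.423 × 100 = 80.66 %

80.66 %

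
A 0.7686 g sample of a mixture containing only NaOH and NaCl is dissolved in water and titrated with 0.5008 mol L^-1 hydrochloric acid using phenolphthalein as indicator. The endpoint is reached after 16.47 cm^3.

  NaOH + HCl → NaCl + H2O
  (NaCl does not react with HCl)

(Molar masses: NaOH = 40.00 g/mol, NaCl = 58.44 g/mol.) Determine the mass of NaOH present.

n(HCl) = 0.01647 × 0.5008 = 8.248 × 10^-3 mol
Let x = n(NaOH), y = n(NaCl).
Titrant: 1x = 8.248 × 10^-3;  mass: 40.00x + 58.44y = 0.7686
Solving, x = 8.248 × 10^-3 mol, y = 7.506 × 10^-3 mol
mass of NaOH = 8.248 × 10^-3 × 40.00 = 0.3299 g

0.3299 g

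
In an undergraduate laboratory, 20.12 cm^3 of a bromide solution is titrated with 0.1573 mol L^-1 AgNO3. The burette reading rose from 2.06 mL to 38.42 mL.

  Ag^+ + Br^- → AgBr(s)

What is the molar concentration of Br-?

n(AgNO3) = 0.03636 L × 0.1573 mol/L = 5.719 × 10^-3 mol
n(Br-) = 5.719 × 10^-3 mol (1:1 mole ratio)
[Br-] = 5.719 × 10^-3 mol / 0.02012 L = 0.2843 mol/L

0.2843 mol/L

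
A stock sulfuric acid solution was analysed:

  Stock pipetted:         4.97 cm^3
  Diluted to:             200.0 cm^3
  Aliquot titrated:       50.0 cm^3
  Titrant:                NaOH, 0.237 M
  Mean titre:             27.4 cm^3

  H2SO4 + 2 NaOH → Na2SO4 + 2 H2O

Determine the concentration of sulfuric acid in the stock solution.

n(NaOH) = 0.0274 × 0.237 = 6.49 × 10^-3 mol
From the 1:2 ratio, n(H2SO4) in the aliquot = 1/2 × 6.49 × 10^-3 = 3.25 × 10^-3 mol
[H2SO4]_dilute = 3.25 × 10^-3 / 0.0500 = 0.0649 mol/L
Dilution factor = 200.0 / 4.97 = 40.24
[H2SO4]_stock = 0.0649 × 40.24 = 2.61 mol/L

2.61 M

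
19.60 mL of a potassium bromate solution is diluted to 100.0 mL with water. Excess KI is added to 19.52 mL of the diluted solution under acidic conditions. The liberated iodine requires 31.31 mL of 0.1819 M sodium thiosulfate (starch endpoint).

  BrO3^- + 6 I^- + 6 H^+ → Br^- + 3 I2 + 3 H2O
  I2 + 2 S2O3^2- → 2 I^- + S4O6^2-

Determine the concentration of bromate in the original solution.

0.2481 M

n(S2O3^2-) = 0.03131 × 0.1819 = 5.695 × 10^-3 mol
n(I2) = n(S2O3^2-)/2 = 2.848 × 10^-3 mol
From the 1:3 ratio, n(BrO3^-) in the aliquot = 1/3 × 2.848 × 10^-3 = 9.492 × 10^-4 mol
[BrO3^-]_dilute = 9.492 × 10^-4 / 0.01952 = 0.04863 mol/L
[BrO3^-]_original = 0.04863 × 100.0/19.60 = 0.2481 mol/L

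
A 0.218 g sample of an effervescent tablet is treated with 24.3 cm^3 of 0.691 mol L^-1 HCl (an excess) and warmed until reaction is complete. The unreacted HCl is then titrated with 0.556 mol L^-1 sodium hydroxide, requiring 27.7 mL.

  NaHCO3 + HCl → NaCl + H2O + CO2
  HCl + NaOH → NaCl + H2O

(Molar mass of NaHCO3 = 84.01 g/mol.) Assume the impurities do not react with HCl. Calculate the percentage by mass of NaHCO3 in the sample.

n(HCl) added = 0.0243 × 0.691 = 0.0168 mol
n(NaOH) used in back-titration = 0.0277 × 0.556 = 0.0154 mol
n(HCl) left over = 0.0154 mol (1:1 ratio)
n(HCl) consumed by analyte = 0.0168 − 0.0154 = 1.39 × 10^-3 mol
n(NaHCO3) = 1.39 × 10^-3 mol (1:1 ratio)
mass of NaHCO3 = 1.39 × 10^-3 × 84.01 = 0.117 g
% NaHCO3 = 0.117 / 0.218 × 100 = 53.6 %

53.6 %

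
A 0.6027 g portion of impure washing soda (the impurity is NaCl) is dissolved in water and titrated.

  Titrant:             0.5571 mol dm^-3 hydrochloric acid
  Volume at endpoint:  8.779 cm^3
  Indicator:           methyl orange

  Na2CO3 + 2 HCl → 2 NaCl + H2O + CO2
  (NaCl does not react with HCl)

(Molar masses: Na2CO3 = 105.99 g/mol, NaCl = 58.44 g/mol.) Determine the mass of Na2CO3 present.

0.2592 g

n(HCl) = 0.008779 × 0.5571 = 4.891 × 10^-3 mol
Let x = n(Na2CO3), y = n(NaCl).
Titrant: 2x = 4.891 × 10^-3;  mass: 105.99x + 58.44y = 0.6027
Solving, x = 2.445 × 10^-3 mol, y = 5.878 × 10^-3 mol
mass of Na2CO3 = 2.445 × 10^-3 × 105.99 = 0.2592 g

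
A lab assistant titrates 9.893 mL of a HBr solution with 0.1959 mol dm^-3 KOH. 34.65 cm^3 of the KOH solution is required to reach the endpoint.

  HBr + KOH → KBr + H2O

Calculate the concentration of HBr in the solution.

n(KOH) = 0.03465 L × 0.1959 mol/L = 6.788 × 10^-3 mol
n(HBr) = 6.788 × 10^-3 mol (1:1 mole ratio)
[HBr] = 6.788 × 10^-3 mol / 0.009893 L = 0.6861 mol/L

0.6861 mol/L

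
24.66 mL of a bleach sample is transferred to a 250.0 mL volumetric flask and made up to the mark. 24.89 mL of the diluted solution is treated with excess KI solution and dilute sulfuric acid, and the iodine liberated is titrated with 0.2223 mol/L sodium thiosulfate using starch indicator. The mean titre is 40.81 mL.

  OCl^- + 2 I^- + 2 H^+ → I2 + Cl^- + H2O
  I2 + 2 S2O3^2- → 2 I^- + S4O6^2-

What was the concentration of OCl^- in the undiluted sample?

1.848 mol/L

n(S2O3^2-) = 0.04081 × 0.2223 = 9.072 × 10^-3 mol
n(I2) = n(S2O3^2-)/2 = 4.536 × 10^-3 mol
n(OCl^-) in the aliquot = 4.536 × 10^-3 mol (1:1 ratio)
[OCl^-]_dilute = 4.536 × 10^-3 / 0.02489 = 0.1822 mol/L
[OCl^-]_original = 0.1822 × 250.0/24.66 = 1.848 mol/L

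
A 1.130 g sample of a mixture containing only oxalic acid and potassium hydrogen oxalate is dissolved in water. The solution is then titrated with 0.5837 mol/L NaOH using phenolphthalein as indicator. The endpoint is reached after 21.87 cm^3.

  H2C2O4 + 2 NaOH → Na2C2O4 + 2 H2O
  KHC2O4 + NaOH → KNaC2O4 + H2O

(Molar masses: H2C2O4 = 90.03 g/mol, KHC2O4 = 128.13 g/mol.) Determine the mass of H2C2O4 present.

n(NaOH) = 0.02187 × 0.5837 = 0.01277 mol
Let x = n(H2C2O4), y = n(KHC2O4).
Titrant: 2x + 1y = 0.01277;  mass: 90.03x + 128.13y = 1.130
Solving, x = 3.042 × 10^-3 mol, y = 6.682 × 10^-3 mol
mass of H2C2O4 = 3.042 × 10^-3 × 90.03 = 0.2739 g

0.2739 g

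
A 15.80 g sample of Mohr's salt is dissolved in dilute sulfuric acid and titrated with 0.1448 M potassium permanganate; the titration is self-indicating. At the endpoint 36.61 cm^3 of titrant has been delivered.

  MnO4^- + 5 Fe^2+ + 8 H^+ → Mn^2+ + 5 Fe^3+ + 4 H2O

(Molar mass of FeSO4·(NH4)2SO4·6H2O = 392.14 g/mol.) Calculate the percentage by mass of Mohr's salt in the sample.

65.78 %

n(KMnO4) = 0.03661 L × 0.1448 mol/L = 5.301 × 10^-3 mol
From the 5:1 ratio, n(FeSO4·(NH4)2SO4·6H2O) = 5/1 × 5.301 × 10^-3 = 0.02651 mol
mass of FeSO4·(NH4)2SO4·6H2O = 0.02651 × 392.14 g/mol = 10.39 g
% FeSO4·(NH4)2SO4·6H2O = 10.39 / 15.80 × 100 = 65.78 %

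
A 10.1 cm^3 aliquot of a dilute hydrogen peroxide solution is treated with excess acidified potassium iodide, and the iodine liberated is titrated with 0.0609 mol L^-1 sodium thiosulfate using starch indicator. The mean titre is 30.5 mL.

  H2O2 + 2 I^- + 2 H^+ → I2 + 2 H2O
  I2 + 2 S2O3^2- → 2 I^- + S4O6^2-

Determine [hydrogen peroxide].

n(S2O3^2-) = 0.0305 × 0.0609 = 1.86 × 10^-3 mol
n(I2) = n(S2O3^2-)/2 = 9.29 × 10^-4 mol
n(H2O2) in the aliquot = 9.29 × 10^-4 mol (1:1 ratio)
[H2O2] = 9.29 × 10^-4 / 0.0101 = 0.0920 mol/L

0.0920 mol/L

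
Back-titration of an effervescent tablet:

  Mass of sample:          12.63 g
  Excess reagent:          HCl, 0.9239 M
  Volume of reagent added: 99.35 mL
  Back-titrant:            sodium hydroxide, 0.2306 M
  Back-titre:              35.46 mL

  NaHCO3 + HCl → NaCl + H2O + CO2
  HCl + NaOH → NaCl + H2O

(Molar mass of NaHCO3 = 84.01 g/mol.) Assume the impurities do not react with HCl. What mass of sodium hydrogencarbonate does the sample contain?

n(HCl) added = 0.09935 × 0.9239 = 0.09179 mol
n(NaOH) used in back-titration = 0.03546 × 0.2306 = 8.177 × 10^-3 mol
n(HCl) left over = 8.177 × 10^-3 mol (1:1 ratio)
n(HCl) consumed by analyte = 0.09179 − 8.177 × 10^-3 = 0.08361 mol
n(NaHCO3) = 0.08361 mol (1:1 ratio)
mass of NaHCO3 = 0.08361 × 84.01 = 7.024 g

7.024 g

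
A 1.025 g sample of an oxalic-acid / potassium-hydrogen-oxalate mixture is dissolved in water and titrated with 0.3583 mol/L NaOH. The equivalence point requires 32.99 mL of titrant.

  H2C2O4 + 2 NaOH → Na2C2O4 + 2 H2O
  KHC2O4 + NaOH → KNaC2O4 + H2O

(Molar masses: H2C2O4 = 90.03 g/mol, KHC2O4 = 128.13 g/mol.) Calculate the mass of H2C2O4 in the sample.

0.2651 g

n(NaOH) = 0.03299 × 0.3583 = 0.01182 mol
Let x = n(H2C2O4), y = n(KHC2O4).
Titrant: 2x + 1y = 0.01182;  mass: 90.03x + 128.13y = 1.025
Solving, x = 2.945 × 10^-3 mol, y = 5.930 × 10^-3 mol
mass of H2C2O4 = 2.945 × 10^-3 × 90.03 = 0.2651 g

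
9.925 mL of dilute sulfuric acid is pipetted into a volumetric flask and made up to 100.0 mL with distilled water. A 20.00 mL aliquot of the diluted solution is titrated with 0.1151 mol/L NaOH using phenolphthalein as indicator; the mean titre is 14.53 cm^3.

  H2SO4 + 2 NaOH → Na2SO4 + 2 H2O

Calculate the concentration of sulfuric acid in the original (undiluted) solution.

0.4213 mol/L

n(NaOH) = 0.01453 × 0.1151 = 1.672 × 10^-3 mol
From the 1:2 ratio, n(H2SO4) in the aliquot = 1/2 × 1.672 × 10^-3 = 8.362 × 10^-4 mol
[H2SO4]_dilute = 8.362 × 10^-4 / 0.02000 = 0.04181 mol/L
Dilution factor = 100.0 / 9.925 = 10.08
[H2SO4]_stock = 0.04181 × 10.08 = 0.4213 mol/L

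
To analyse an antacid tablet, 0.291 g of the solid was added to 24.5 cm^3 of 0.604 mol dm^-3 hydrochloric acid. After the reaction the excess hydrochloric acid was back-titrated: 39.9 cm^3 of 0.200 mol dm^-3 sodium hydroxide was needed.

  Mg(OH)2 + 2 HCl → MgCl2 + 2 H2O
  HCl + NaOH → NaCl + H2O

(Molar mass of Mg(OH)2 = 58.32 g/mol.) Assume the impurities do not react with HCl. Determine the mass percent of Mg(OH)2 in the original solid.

n(HCl) added = 0.0245 × 0.604 = 0.0148 mol
n(NaOH) used in back-titration = 0.0399 × 0.200 = 7.98 × 10^-3 mol
n(HCl) left over = 7.98 × 10^-3 mol (1:1 ratio)
n(HCl) consumed by analyte = 0.0148 − 7.98 × 10^-3 = 6.82 × 10^-3 mol
From the 1:2 ratio, n(Mg(OH)2) = 1/2 × 6.82 × 10^-3 = 3.41 × 10^-3 mol
mass of Mg(OH)2 = 3.41 × 10^-3 × 58.32 = 0.199 g
% Mg(OH)2 = 0.199 / 0.291 × 100 = 68.3 %

68.3 %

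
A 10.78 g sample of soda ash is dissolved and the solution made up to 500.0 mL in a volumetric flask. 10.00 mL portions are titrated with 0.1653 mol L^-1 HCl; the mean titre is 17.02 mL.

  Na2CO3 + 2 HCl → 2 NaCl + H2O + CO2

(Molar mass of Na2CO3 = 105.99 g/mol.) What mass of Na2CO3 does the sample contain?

n(HCl) per titration = 0.01702 × 0.1653 = 2.813 × 10^-3 mol
From the 1:2 ratio, n(Na2CO3) in each aliquot = 1/2 × 2.813 × 10^-3 = 1.407 × 10^-3 mol
n(Na2CO3) in the whole flask = 1.407 × 10^-3 × 500.0/10.00 = 0.07034 mol
mass of Na2CO3 = 0.07034 × 105.99 = 7.455 g

7.455 g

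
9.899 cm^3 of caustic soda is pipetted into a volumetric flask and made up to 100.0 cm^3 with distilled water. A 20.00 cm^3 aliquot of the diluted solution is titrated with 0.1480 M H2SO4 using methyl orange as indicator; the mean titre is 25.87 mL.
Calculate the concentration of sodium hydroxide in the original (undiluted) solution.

3.868 M

2 NaOH + H2SO4 → Na2SO4 + 2 H2O
n(H2SO4) = 0.02587 × 0.1480 = 3.829 × 10^-3 mol
From the 2:1 ratio, n(NaOH) in the aliquot = 2/1 × 3.829 × 10^-3 = 7.658 × 10^-3 mol
[NaOH]_dilute = 7.658 × 10^-3 / 0.02000 = 0.3829 mol/L
Dilution factor = 100.0 / 9.899 = 10.10
[NaOH]_stock = 0.3829 × 10.10 = 3.868 mol/L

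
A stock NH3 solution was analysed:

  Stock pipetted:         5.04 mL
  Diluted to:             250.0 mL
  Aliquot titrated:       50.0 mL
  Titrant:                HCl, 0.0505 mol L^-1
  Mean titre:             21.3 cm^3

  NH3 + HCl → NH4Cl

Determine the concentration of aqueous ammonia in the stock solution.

n(HCl) = 0.0213 × 0.0505 = 1.08 × 10^-3 mol
n(NH3) in the aliquot = 1.08 × 10^-3 mol (1:1 ratio)
[NH3]_dilute = 1.08 × 10^-3 / 0.0500 = 0.0215 mol/L
Dilution factor = 250.0 / 5.04 = 49.60
[NH3]_stock = 0.0215 × 49.60 = 1.07 mol/L

1.07 mol/L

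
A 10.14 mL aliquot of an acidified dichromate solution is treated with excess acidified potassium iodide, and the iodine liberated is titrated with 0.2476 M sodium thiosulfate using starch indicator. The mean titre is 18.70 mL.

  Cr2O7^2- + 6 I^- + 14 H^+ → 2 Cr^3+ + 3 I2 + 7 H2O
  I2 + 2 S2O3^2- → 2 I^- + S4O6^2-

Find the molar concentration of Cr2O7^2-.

0.07610 M

n(S2O3^2-) = 0.01870 × 0.2476 = 4.630 × 10^-3 mol
n(I2) = n(S2O3^2-)/2 = 2.315 × 10^-3 mol
From the 1:3 ratio, n(Cr2O7^2-) in the aliquot = 1/3 × 2.315 × 10^-3 = 7.717 × 10^-4 mol
[Cr2O7^2-] = 7.717 × 10^-4 / 0.01014 = 0.07610 mol/L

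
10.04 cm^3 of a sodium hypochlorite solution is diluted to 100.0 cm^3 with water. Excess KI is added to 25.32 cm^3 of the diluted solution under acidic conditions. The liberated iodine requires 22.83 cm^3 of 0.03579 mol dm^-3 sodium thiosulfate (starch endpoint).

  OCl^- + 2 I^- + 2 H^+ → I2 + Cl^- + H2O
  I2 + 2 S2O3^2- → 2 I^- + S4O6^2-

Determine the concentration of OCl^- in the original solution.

0.1607 mol/L

n(S2O3^2-) = 0.02283 × 0.03579 = 8.171 × 10^-4 mol
n(I2) = n(S2O3^2-)/2 = 4.085 × 10^-4 mol
n(OCl^-) in the aliquot = 4.085 × 10^-4 mol (1:1 ratio)
[OCl^-]_dilute = 4.085 × 10^-4 / 0.02532 = 0.01614 mol/L
[OCl^-]_original = 0.01614 × 100.0/10.04 = 0.1607 mol/L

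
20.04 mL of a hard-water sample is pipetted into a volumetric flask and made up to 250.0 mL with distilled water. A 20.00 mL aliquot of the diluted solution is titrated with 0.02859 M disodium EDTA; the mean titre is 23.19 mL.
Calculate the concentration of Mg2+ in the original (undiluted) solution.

0.4135 M

Mg^2+ + EDTA^4- → [Mg(EDTA)]^2-
n(EDTA) = 0.02319 × 0.02859 = 6.630 × 10^-4 mol
n(Mg2+) in the aliquot = 6.630 × 10^-4 mol (1:1 ratio)
[Mg2+]_dilute = 6.630 × 10^-4 / 0.02000 = 0.03315 mol/L
Dilution factor = 250.0 / 20.04 = 12.48
[Mg2+]_stock = 0.03315 × 12.48 = 0.4135 mol/L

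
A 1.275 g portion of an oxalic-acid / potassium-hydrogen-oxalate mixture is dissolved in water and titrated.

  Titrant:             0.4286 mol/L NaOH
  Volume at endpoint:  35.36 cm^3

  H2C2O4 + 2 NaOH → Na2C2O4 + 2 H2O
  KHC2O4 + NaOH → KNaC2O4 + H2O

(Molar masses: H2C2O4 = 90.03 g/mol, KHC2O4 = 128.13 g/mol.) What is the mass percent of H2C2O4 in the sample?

n(NaOH) = 0.03536 × 0.4286 = 0.01516 mol
Let x = n(H2C2O4), y = n(KHC2O4).
Titrant: 2x + 1y = 0.01516;  mass: 90.03x + 128.13y = 1.275
Solving, x = 4.012 × 10^-3 mol, y = 7.132 × 10^-3 mol
mass of H2C2O4 = 4.012 × 10^-3 × 90.03 = 0.3612 g
% H2C2O4 = 0.3612 / 1.275 × 100 = 28.33 %

28.33 %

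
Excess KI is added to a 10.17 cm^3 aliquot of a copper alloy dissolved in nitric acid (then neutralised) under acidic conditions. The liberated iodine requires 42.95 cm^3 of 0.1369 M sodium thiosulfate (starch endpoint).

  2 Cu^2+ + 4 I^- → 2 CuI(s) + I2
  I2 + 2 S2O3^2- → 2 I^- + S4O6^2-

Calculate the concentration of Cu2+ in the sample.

0.5782 M

n(S2O3^2-) = 0.04295 × 0.1369 = 5.880 × 10^-3 mol
n(I2) = n(S2O3^2-)/2 = 2.940 × 10^-3 mol
From the 2:1 ratio, n(Cu2+) in the aliquot = 2/1 × 2.940 × 10^-3 = 5.880 × 10^-3 mol
[Cu2+] = 5.880 × 10^-3 / 0.01017 = 0.5782 mol/L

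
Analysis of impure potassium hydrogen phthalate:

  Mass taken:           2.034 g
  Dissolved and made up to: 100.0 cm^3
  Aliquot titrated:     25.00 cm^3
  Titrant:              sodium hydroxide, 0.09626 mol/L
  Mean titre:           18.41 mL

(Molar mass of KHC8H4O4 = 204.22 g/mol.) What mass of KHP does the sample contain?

1.448 g

KHC8H4O4 + NaOH → KNaC8H4O4 + H2O
n(NaOH) per titration = 0.01841 × 0.09626 = 1.772 × 10^-3 mol
n(KHC8H4O4) in each aliquot = 1.772 × 10^-3 mol (1:1 ratio)
n(KHC8H4O4) in the whole flask = 1.772 × 10^-3 × 100.0/25.00 = 7.089 × 10^-3 mol
mass of KHC8H4O4 = 7.089 × 10^-3 × 204.22 = 1.448 g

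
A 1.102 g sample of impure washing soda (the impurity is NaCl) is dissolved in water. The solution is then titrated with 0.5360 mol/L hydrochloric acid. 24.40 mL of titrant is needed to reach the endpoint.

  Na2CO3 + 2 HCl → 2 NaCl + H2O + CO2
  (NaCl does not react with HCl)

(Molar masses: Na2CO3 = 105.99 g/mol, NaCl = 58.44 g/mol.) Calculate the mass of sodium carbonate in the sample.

0.6931 g

n(HCl) = 0.02440 × 0.5360 = 0.01308 mol
Let x = n(Na2CO3), y = n(NaCl).
Titrant: 2x = 0.01308;  mass: 105.99x + 58.44y = 1.102
Solving, x = 6.539 × 10^-3 mol, y = 6.997 × 10^-3 mol
mass of Na2CO3 = 6.539 × 10^-3 × 105.99 = 0.6931 g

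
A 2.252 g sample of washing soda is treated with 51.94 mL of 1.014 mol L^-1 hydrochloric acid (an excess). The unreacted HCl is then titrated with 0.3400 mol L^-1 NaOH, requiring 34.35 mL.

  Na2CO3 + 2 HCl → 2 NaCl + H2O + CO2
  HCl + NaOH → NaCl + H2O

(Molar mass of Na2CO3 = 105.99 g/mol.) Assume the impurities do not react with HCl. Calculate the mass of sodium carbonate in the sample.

2.172 g

n(HCl) added = 0.05194 × 1.014 = 0.05267 mol
n(NaOH) used in back-titration = 0.03435 × 0.3400 = 0.01168 mol
n(HCl) left over = 0.01168 mol (1:1 ratio)
n(HCl) consumed by analyte = 0.05267 − 0.01168 = 0.04099 mol
From the 1:2 ratio, n(Na2CO3) = 1/2 × 0.04099 = 0.02049 mol
mass of Na2CO3 = 0.02049 × 105.99 = 2.172 g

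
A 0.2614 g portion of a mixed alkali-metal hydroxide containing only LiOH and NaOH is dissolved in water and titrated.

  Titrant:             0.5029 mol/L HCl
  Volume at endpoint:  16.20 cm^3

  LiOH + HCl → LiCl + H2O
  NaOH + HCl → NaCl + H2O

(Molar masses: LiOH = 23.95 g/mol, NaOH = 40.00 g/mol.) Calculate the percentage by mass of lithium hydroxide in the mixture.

n(HCl) = 0.01620 × 0.5029 = 8.147 × 10^-3 mol
Let x = n(LiOH), y = n(NaOH).
Titrant: 1x + 1y = 8.147 × 10^-3;  mass: 23.95x + 40.00y = 0.2614
Solving, x = 4.017 × 10^-3 mol, y = 4.130 × 10^-3 mol
mass of LiOH = 4.017 × 10^-3 × 23.95 = 0.09622 g
% LiOH = 0.09622 / 0.2614 × 100 = 36.81 %

36.81 %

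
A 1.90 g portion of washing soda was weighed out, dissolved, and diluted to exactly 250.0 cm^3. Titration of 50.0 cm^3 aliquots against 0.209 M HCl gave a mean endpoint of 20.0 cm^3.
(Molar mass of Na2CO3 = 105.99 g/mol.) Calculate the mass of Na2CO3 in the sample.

1.11 g

Na2CO3 + 2 HCl → 2 NaCl + H2O + CO2
n(HCl) per titration = 0.0200 × 0.209 = 4.18 × 10^-3 mol
From the 1:2 ratio, n(Na2CO3) in each aliquot = 1/2 × 4.18 × 10^-3 = 2.09 × 10^-3 mol
n(Na2CO3) in the whole flask = 2.09 × 10^-3 × 250.0/50.0 = 0.0104 mol
mass of Na2CO3 = 0.0104 × 105.99 = 1.11 g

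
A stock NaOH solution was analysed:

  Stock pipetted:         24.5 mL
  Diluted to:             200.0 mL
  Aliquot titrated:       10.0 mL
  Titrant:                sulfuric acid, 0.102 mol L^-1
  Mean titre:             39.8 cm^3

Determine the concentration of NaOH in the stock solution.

2 NaOH + H2SO4 → Na2SO4 + 2 H2O
n(H2SO4) = 0.0398 × 0.102 = 4.06 × 10^-3 mol
From the 2:1 ratio, n(NaOH) in the aliquot = 2/1 × 4.06 × 10^-3 = 8.12 × 10^-3 mol
[NaOH]_dilute = 8.12 × 10^-3 / 0.0100 = 0.812 mol/L
Dilution factor = 200.0 / 24.5 = 8.163
[NaOH]_stock = 0.812 × 8.163 = 6.63 mol/L

6.63 mol/L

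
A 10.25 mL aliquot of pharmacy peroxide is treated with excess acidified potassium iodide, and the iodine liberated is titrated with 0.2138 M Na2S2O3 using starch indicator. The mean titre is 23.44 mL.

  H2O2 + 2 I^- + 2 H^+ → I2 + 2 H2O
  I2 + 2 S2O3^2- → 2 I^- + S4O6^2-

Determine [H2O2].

n(S2O3^2-) = 0.02344 × 0.2138 = 5.011 × 10^-3 mol
n(I2) = n(S2O3^2-)/2 = 2.506 × 10^-3 mol
n(H2O2) in the aliquot = 2.506 × 10^-3 mol (1:1 ratio)
[H2O2] = 2.506 × 10^-3 / 0.01025 = 0.2445 mol/L

0.2445 M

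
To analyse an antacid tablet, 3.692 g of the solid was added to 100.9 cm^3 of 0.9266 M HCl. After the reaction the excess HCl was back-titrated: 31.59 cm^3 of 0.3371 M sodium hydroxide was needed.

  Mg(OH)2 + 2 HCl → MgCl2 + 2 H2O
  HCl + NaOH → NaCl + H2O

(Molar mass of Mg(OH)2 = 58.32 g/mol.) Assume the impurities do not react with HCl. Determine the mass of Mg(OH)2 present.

2.416 g

n(HCl) added = 0.1009 × 0.9266 = 0.09349 mol
n(NaOH) used in back-titration = 0.03159 × 0.3371 = 0.01065 mol
n(HCl) left over = 0.01065 mol (1:1 ratio)
n(HCl) consumed by analyte = 0.09349 − 0.01065 = 0.08284 mol
From the 1:2 ratio, n(Mg(OH)2) = 1/2 × 0.08284 = 0.04142 mol
mass of Mg(OH)2 = 0.04142 × 58.32 = 2.416 g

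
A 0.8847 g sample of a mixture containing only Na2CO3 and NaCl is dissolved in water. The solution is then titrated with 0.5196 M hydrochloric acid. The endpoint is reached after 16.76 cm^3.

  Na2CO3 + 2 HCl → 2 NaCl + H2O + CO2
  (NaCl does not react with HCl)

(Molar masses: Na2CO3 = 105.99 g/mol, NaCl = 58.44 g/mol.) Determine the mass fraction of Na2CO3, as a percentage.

n(HCl) = 0.01676 × 0.5196 = 8.708 × 10^-3 mol
Let x = n(Na2CO3), y = n(NaCl).
Titrant: 2x = 8.708 × 10^-3;  mass: 105.99x + 58.44y = 0.8847
Solving, x = 4.354 × 10^-3 mol, y = 7.241 × 10^-3 mol
mass of Na2CO3 = 4.354 × 10^-3 × 105.99 = 0.4615 g
% Na2CO3 = 0.4615 / 0.8847 × 100 = 52.17 %

52.17 %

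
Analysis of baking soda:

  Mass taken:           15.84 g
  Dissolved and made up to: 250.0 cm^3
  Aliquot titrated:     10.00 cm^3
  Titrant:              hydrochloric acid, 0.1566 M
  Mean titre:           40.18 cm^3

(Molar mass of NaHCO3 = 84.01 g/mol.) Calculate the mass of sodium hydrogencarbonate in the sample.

NaHCO3 + HCl → NaCl + H2O + CO2
n(HCl) per titration = 0.04018 × 0.1566 = 6.292 × 10^-3 mol
n(NaHCO3) in each aliquot = 6.292 × 10^-3 mol (1:1 ratio)
n(NaHCO3) in the whole flask = 6.292 × 10^-3 × 250.0/10.00 = 0.1573 mol
mass of NaHCO3 = 0.1573 × 84.01 = 13.22 g

13.22 g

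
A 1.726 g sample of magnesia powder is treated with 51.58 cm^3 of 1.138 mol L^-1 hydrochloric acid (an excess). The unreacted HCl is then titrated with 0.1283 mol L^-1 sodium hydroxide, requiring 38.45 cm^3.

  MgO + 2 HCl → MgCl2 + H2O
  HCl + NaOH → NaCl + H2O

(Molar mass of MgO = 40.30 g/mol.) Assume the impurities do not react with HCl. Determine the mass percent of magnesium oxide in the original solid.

62.77 %

n(HCl) added = 0.05158 × 1.138 = 0.05870 mol
n(NaOH) used in back-titration = 0.03845 × 0.1283 = 4.933 × 10^-3 mol
n(HCl) left over = 4.933 × 10^-3 mol (1:1 ratio)
n(HCl) consumed by analyte = 0.05870 − 4.933 × 10^-3 = 0.05376 mol
From the 1:2 ratio, n(MgO) = 1/2 × 0.05376 = 0.02688 mol
mass of MgO = 0.02688 × 40.30 = 1.083 g
% MgO = 1.083 / 1.726 × 100 = 62.77 %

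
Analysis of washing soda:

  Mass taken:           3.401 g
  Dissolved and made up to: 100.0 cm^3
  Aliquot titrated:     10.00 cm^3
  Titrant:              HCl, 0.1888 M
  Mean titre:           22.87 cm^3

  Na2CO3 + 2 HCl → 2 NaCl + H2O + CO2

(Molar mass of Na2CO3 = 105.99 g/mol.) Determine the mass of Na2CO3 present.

n(HCl) per titration = 0.02287 × 0.1888 = 4.318 × 10^-3 mol
From the 1:2 ratio, n(Na2CO3) in each aliquot = 1/2 × 4.318 × 10^-3 = 2.159 × 10^-3 mol
n(Na2CO3) in the whole flask = 2.159 × 10^-3 × 100.0/10.00 = 0.02159 mol
mass of Na2CO3 = 0.02159 × 105.99 = 2.288 g

2.288 g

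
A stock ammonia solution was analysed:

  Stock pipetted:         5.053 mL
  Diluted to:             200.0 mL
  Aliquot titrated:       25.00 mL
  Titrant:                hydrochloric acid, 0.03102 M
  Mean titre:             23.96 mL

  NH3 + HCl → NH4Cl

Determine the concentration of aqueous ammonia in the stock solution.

1.177 M

n(HCl) = 0.02396 × 0.03102 = 7.432 × 10^-4 mol
n(NH3) in the aliquot = 7.432 × 10^-4 mol (1:1 ratio)
[NH3]_dilute = 7.432 × 10^-4 / 0.02500 = 0.02973 mol/L
Dilution factor = 200.0 / 5.053 = 39.58
[NH3]_stock = 0.02973 × 39.58 = 1.177 mol/L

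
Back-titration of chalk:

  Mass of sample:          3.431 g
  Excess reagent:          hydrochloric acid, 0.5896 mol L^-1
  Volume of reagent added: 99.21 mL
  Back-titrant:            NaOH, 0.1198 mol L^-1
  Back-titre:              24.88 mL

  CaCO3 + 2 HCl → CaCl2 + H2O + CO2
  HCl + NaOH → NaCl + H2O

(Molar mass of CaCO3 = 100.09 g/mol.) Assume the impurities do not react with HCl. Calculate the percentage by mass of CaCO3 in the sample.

80.97 %

n(HCl) added = 0.09921 × 0.5896 = 0.05849 mol
n(NaOH) used in back-titration = 0.02488 × 0.1198 = 2.981 × 10^-3 mol
n(HCl) left over = 2.981 × 10^-3 mol (1:1 ratio)
n(HCl) consumed by analyte = 0.05849 − 2.981 × 10^-3 = 0.05551 mol
From the 1:2 ratio, n(CaCO3) = 1/2 × 0.05551 = 0.02776 mol
mass of CaCO3 = 0.02776 × 100.09 = 2.778 g
% CaCO3 = 2.778 / 3.431 × 100 = 80.97 %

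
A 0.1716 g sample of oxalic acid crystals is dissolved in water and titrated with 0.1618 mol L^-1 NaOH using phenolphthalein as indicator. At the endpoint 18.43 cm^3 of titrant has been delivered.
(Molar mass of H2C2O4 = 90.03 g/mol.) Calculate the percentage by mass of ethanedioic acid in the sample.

H2C2O4 + 2 NaOH → Na2C2O4 + 2 H2O
n(NaOH) = 0.01843 L × 0.1618 mol/L = 2.982 × 10^-3 mol
From the 1:2 ratio, n(H2C2O4) = 1/2 × 2.982 × 10^-3 = 1.491 × 10^-3 mol
mass of H2C2O4 = 1.491 × 10^-3 × 90.03 g/mol = 0.1342 g
% H2C2O4 = 0.1342 / 0.1716 × 100 = 78.22 %

78.22 %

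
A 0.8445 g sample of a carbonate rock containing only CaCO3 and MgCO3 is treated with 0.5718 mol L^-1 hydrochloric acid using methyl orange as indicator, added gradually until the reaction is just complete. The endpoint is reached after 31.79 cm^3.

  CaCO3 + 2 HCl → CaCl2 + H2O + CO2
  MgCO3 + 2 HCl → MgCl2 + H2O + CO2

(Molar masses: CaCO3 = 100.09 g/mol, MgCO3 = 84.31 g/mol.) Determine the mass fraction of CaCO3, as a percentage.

n(HCl) = 0.03179 × 0.5718 = 0.01818 mol
Let x = n(CaCO3), y = n(MgCO3).
Titrant: 2x + 2y = 0.01818;  mass: 100.09x + 84.31y = 0.8445
Solving, x = 4.957 × 10^-3 mol, y = 4.131 × 10^-3 mol
mass of CaCO3 = 4.957 × 10^-3 × 100.09 = 0.4962 g
% CaCO3 = 0.4962 / 0.8445 × 100 = 58.75 %

58.75 %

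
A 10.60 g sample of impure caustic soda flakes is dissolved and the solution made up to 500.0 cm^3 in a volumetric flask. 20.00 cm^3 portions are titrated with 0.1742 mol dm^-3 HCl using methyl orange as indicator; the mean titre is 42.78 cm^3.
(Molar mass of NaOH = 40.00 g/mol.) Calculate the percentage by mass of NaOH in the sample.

NaOH + HCl → NaCl + H2O
n(HCl) per titration = 0.04278 × 0.1742 = 7.452 × 10^-3 mol
n(NaOH) in each aliquot = 7.452 × 10^-3 mol (1:1 ratio)
n(NaOH) in the whole flask = 7.452 × 10^-3 × 500.0/20.00 = 0.1863 mol
mass of NaOH = 0.1863 × 40.00 = 7.452 g
% NaOH = 7.452 / 10.60 × 100 = 70.30 %

70.30 %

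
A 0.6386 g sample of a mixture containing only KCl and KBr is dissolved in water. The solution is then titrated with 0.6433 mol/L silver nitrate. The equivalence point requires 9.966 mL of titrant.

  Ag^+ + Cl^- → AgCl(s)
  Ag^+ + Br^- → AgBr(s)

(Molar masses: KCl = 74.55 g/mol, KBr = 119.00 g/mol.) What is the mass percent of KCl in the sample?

32.65 %

n(AgNO3) = 0.009966 × 0.6433 = 6.411 × 10^-3 mol
Let x = n(KCl), y = n(KBr).
Titrant: 1x + 1y = 6.411 × 10^-3;  mass: 74.55x + 119.00y = 0.6386
Solving, x = 2.797 × 10^-3 mol, y = 3.614 × 10^-3 mol
mass of KCl = 2.797 × 10^-3 × 74.55 = 0.2085 g
% KCl = 0.2085 / 0.6386 × 100 = 32.65 %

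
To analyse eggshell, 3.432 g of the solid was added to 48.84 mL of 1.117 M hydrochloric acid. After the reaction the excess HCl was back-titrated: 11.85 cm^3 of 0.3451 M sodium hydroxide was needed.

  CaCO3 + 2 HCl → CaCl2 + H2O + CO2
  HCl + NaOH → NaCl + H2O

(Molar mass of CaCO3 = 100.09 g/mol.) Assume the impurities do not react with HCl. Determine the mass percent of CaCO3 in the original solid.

73.59 %

n(HCl) added = 0.04884 × 1.117 = 0.05455 mol
n(NaOH) used in back-titration = 0.01185 × 0.3451 = 4.089 × 10^-3 mol
n(HCl) left over = 4.089 × 10^-3 mol (1:1 ratio)
n(HCl) consumed by analyte = 0.05455 − 4.089 × 10^-3 = 0.05046 mol
From the 1:2 ratio, n(CaCO3) = 1/2 × 0.05046 = 0.02523 mol
mass of CaCO3 = 0.02523 × 100.09 = 2.526 g
% CaCO3 = 2.526 / 3.432 × 100 = 73.59 %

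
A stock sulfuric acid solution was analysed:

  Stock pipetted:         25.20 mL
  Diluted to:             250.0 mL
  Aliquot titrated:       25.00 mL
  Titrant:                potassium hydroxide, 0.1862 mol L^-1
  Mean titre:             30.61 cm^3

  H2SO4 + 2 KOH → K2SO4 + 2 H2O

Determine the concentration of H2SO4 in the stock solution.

n(KOH) = 0.03061 × 0.1862 = 5.700 × 10^-3 mol
From the 1:2 ratio, n(H2SO4) in the aliquot = 1/2 × 5.700 × 10^-3 = 2.850 × 10^-3 mol
[H2SO4]_dilute = 2.850 × 10^-3 / 0.02500 = 0.1140 mol/L
Dilution factor = 250.0 / 25.20 = 9.921
[H2SO4]_stock = 0.1140 × 9.921 = 1.131 mol/L

1.131 mol/L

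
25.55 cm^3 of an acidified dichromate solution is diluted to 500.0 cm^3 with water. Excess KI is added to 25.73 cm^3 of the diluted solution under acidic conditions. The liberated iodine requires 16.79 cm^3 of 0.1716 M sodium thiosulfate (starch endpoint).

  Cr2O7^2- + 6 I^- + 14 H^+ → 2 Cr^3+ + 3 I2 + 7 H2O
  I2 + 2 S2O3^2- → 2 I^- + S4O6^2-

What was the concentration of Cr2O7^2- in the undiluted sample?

n(S2O3^2-) = 0.01679 × 0.1716 = 2.881 × 10^-3 mol
n(I2) = n(S2O3^2-)/2 = 1.441 × 10^-3 mol
From the 1:3 ratio, n(Cr2O7^2-) in the aliquot = 1/3 × 1.441 × 10^-3 = 4.802 × 10^-4 mol
[Cr2O7^2-]_dilute = 4.802 × 10^-4 / 0.02573 = 0.01866 mol/L
[Cr2O7^2-]_original = 0.01866 × 500.0/25.55 = 0.3652 mol/L

0.3652 M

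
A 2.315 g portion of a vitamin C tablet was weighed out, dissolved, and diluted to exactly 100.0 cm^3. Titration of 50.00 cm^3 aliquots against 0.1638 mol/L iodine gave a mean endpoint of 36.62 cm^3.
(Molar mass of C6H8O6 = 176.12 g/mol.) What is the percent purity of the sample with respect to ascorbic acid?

C6H8O6 + I2 → C6H6O6 + 2 HI
n(I2) per titration = 0.03662 × 0.1638 = 5.998 × 10^-3 mol
n(C6H8O6) in each aliquot = 5.998 × 10^-3 mol (1:1 ratio)
n(C6H8O6) in the whole flask = 5.998 × 10^-3 × 100.0/50.00 = 0.01200 mol
mass of C6H8O6 = 0.01200 × 176.12 = 2.113 g
% C6H8O6 = 2.113 / 2.315 × 100 = 91.27 %

91.27 %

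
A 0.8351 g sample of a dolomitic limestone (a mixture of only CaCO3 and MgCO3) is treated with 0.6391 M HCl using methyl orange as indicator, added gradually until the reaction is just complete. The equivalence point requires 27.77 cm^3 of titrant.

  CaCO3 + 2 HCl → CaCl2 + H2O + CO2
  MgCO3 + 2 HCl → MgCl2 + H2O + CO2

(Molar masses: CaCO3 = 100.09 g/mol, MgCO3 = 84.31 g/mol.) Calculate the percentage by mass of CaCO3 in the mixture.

n(HCl) = 0.02777 × 0.6391 = 0.01775 mol
Let x = n(CaCO3), y = n(MgCO3).
Titrant: 2x + 2y = 0.01775;  mass: 100.09x + 84.31y = 0.8351
Solving, x = 5.510 × 10^-3 mol, y = 3.364 × 10^-3 mol
mass of CaCO3 = 5.510 × 10^-3 × 100.09 = 0.5515 g
% CaCO3 = 0.5515 / 0.8351 × 100 = 66.03 %

66.03 %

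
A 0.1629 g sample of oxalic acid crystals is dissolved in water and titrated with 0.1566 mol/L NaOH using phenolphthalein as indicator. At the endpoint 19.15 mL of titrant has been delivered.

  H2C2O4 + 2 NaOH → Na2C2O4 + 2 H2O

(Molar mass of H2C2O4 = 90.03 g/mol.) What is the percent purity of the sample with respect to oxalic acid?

n(NaOH) = 0.01915 L × 0.1566 mol/L = 2.999 × 10^-3 mol
From the 1:2 ratio, n(H2C2O4) = 1/2 × 2.999 × 10^-3 = 1.499 × 10^-3 mol
mass of H2C2O4 = 1.499 × 10^-3 × 90.03 g/mol = 0.1350 g
% H2C2O4 = 0.1350 / 0.1629 × 100 = 82.87 %

82.87 %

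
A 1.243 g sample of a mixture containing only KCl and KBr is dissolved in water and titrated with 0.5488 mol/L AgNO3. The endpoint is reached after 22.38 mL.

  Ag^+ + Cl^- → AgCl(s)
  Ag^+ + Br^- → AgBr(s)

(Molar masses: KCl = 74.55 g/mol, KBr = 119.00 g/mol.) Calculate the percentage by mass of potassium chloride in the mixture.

n(AgNO3) = 0.02238 × 0.5488 = 0.01228 mol
Let x = n(KCl), y = n(KBr).
Titrant: 1x + 1y = 0.01228;  mass: 74.55x + 119.00y = 1.243
Solving, x = 4.917 × 10^-3 mol, y = 7.365 × 10^-3 mol
mass of KCl = 4.917 × 10^-3 × 74.55 = 0.3666 g
% KCl = 0.3666 / 1.243 × 100 = 29.49 %

29.49 %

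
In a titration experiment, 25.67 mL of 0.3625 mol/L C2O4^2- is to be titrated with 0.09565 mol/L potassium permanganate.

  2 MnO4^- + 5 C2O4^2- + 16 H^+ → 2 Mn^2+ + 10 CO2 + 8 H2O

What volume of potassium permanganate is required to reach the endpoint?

38.91 mL

n(C2O4^2-) = 0.02567 L × 0.3625 mol/L = 9.305 × 10^-3 mol
From the 2:5 stoichiometry, n(KMnO4) = 2/5 × 9.305 × 10^-3 = 3.722 × 10^-3 mol
V(KMnO4) = 3.722 × 10^-3 mol / 0.09565 mol/L = 0.03891 L = 38.91 mL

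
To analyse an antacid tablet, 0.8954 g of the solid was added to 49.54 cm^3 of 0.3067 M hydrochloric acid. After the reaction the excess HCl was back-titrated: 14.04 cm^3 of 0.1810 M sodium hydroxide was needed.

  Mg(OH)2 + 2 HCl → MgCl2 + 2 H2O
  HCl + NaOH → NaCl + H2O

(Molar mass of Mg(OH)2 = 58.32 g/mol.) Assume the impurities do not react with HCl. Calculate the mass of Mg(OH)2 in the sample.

0.3690 g

n(HCl) added = 0.04954 × 0.3067 = 0.01519 mol
n(NaOH) used in back-titration = 0.01404 × 0.1810 = 2.541 × 10^-3 mol
n(HCl) left over = 2.541 × 10^-3 mol (1:1 ratio)
n(HCl) consumed by analyte = 0.01519 − 2.541 × 10^-3 = 0.01265 mol
From the 1:2 ratio, n(Mg(OH)2) = 1/2 × 0.01265 = 6.326 × 10^-3 mol
mass of Mg(OH)2 = 6.326 × 10^-3 × 58.32 = 0.3690 g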